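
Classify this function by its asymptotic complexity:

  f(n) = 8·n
O(n)

The dominant term in 8·n is 8·n, which is Θ(n).
Constants are absorbed, so the tightest bound is O(n).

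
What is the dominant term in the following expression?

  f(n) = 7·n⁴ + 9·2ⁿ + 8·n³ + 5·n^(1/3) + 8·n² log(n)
9·2ⁿ

Looking at each term:
  - 7·n⁴ is O(n⁴)
  - 9·2ⁿ is O(2ⁿ)
  - 8·n³ is O(n³)
  - 5·n^(1/3) is O(n^(1/3))
  - 8·n² log(n) is O(n² log n)

The term 9·2ⁿ (O(2ⁿ)) grows fastest and dominates all others.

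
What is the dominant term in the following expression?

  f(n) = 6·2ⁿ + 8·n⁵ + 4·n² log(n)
6·2ⁿ

Looking at each term:
  - 6·2ⁿ is O(2ⁿ)
  - 8·n⁵ is O(n⁵)
  - 4·n² log(n) is O(n² log n)

The term 6·2ⁿ (O(2ⁿ)) grows fastest and dominates all others.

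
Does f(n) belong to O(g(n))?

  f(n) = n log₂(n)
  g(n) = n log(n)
True

f(n) = n log₂(n) and g(n) = n log(n) are both O(n log n).
Big-O permits equal growth rates (f ≤ c·g for some c), so f(n) = O(g(n)) is true.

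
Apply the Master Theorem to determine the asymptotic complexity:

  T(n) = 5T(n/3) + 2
Θ(n^log₃(5))

Master Theorem: a = 5, b = 3, f(n) = 2.
Compute the critical exponent d = log₃(5) = 1.465.
Compare f(n) = Θ(1) against n^d:
  k = 0 < d = 1.465, so f(n) = O(n^(d-ε)) — Case 1.
  The recursion cost dominates: T(n) = Θ(n^d) = Θ(n^log₃(5)).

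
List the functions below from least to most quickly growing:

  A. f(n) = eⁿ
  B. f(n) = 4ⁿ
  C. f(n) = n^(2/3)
C < A < B

Comparing growth rates:
C = n^(2/3) is O(n^(2/3))
A = eⁿ is O(eⁿ)
B = 4ⁿ is O(4ⁿ)

Therefore, the order from slowest to fastest is: C < A < B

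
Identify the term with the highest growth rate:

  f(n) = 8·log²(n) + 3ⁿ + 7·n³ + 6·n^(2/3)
3ⁿ

Looking at each term:
  - 8·log²(n) is O(log² n)
  - 3ⁿ is O(3ⁿ)
  - 7·n³ is O(n³)
  - 6·n^(2/3) is O(n^(2/3))

The term 3ⁿ (O(3ⁿ)) grows fastest and dominates all others.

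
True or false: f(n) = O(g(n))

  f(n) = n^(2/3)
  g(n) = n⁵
True

f(n) = n^(2/3) is O(n^(2/3)), and g(n) = n⁵ is O(n⁵).
Since O(n^(2/3)) ⊆ O(n⁵) (f grows no faster than g), f(n) = O(g(n)) is true.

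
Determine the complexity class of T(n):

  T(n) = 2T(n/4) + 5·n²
Θ(n²)

Master Theorem: a = 2, b = 4, f(n) = 5·n².
Compute the critical exponent d = log₄(2) = 0.500.
Compare f(n) = Θ(n²) against n^d:
  k = 2 > d = 0.500, so f(n) = Ω(n^(d+ε)) — Case 3.
  Regularity: a·(n/b)^2/n^2 = a/b^2 = 2/16 < 1 ✓.
  The top-level work dominates: T(n) = Θ(f(n)) = Θ(n²).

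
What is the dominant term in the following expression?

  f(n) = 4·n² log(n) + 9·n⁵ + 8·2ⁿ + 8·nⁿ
8·nⁿ

Looking at each term:
  - 4·n² log(n) is O(n² log n)
  - 9·n⁵ is O(n⁵)
  - 8·2ⁿ is O(2ⁿ)
  - 8·nⁿ is O(nⁿ)

The term 8·nⁿ (O(nⁿ)) grows fastest and dominates all others.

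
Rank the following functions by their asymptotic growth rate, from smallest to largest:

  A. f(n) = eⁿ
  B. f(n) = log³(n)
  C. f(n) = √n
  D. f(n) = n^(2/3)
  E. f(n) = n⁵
B < C < D < E < A

Comparing growth rates:
B = log³(n) is O(log³ n)
C = √n is O(√n)
D = n^(2/3) is O(n^(2/3))
E = n⁵ is O(n⁵)
A = eⁿ is O(eⁿ)

Therefore, the order from slowest to fastest is: B < C < D < E < A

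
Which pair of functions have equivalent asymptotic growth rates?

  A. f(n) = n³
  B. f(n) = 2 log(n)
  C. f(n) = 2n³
A and C

Examining each function:
  A. n³ is O(n³)
  B. 2 log(n) is O(log n)
  C. 2n³ is O(n³)

Functions A and C both have the same complexity class.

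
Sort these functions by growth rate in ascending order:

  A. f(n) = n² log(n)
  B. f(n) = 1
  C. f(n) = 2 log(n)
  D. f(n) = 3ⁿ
B < C < A < D

Comparing growth rates:
B = 1 is O(1)
C = 2 log(n) is O(log n)
A = n² log(n) is O(n² log n)
D = 3ⁿ is O(3ⁿ)

Therefore, the order from slowest to fastest is: B < C < A < D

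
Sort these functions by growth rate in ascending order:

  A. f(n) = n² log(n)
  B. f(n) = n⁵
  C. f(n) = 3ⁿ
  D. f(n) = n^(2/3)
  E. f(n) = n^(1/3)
E < D < A < B < C

Comparing growth rates:
E = n^(1/3) is O(n^(1/3))
D = n^(2/3) is O(n^(2/3))
A = n² log(n) is O(n² log n)
B = n⁵ is O(n⁵)
C = 3ⁿ is O(3ⁿ)

Therefore, the order from slowest to fastest is: E < D < A < B < C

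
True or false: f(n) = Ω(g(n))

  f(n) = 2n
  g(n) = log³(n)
True

f(n) = 2n is O(n), and g(n) = log³(n) is O(log³ n).
Since O(n) grows at least as fast as O(log³ n), f(n) = Ω(g(n)) is true.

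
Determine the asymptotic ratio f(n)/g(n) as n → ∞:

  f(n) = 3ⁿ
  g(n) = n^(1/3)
∞

Since 3ⁿ (O(3ⁿ)) grows faster than n^(1/3) (O(n^(1/3))),
the ratio f(n)/g(n) → ∞ as n → ∞.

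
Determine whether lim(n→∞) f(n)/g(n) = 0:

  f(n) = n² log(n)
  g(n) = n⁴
True

f(n) = n² log(n) is O(n² log n), and g(n) = n⁴ is O(n⁴).
Since O(n² log n) grows strictly slower than O(n⁴), f(n) = o(g(n)) is true.
This means lim(n→∞) f(n)/g(n) = 0.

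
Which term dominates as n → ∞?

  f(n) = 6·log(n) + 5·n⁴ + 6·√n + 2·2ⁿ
2·2ⁿ

Looking at each term:
  - 6·log(n) is O(log n)
  - 5·n⁴ is O(n⁴)
  - 6·√n is O(√n)
  - 2·2ⁿ is O(2ⁿ)

The term 2·2ⁿ (O(2ⁿ)) grows fastest and dominates all others.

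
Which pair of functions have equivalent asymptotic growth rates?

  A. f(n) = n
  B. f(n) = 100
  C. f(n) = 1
B and C

Examining each function:
  A. n is O(n)
  B. 100 is O(1)
  C. 1 is O(1)

Functions B and C both have the same complexity class.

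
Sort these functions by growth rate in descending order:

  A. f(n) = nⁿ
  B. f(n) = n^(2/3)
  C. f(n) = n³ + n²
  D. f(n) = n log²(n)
A > C > D > B

Comparing growth rates:
A = nⁿ is O(nⁿ)
C = n³ + n² is O(n³)
D = n log²(n) is O(n log² n)
B = n^(2/3) is O(n^(2/3))

Therefore, the order from fastest to slowest is: A > C > D > B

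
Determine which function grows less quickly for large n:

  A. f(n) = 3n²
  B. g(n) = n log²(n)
B

f(n) = 3n² is O(n²), while g(n) = n log²(n) is O(n log² n).
Since O(n log² n) grows slower than O(n²), g(n) is dominated.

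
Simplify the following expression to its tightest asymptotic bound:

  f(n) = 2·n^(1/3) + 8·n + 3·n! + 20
Θ(n!)

Order the terms by growth rate: 20 ≺ 2·n^(1/3) ≺ 8·n ≺ 3·n!.
The fastest-growing term 3·n! dominates as n → ∞; dropping its constant factor gives Θ(n!).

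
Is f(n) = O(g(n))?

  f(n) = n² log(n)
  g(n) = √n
False

f(n) = n² log(n) is O(n² log n), and g(n) = √n is O(√n).
Since O(n² log n) grows faster than O(√n), f(n) = O(g(n)) is false.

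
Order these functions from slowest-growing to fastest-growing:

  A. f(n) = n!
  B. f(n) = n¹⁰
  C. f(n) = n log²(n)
C < B < A

Comparing growth rates:
C = n log²(n) is O(n log² n)
B = n¹⁰ is O(n¹⁰)
A = n! is O(n!)

Therefore, the order from slowest to fastest is: C < B < A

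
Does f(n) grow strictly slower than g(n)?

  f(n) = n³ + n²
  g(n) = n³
False

f(n) = n³ + n² is O(n³), and g(n) = n³ is O(n³).
Since they have the same growth rate, f(n) = o(g(n)) is false.
(f = o(g) requires f to grow strictly slower, not equal.)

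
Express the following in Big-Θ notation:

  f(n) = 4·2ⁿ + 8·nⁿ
Θ(nⁿ)

Order the terms by growth rate: 4·2ⁿ ≺ 8·nⁿ.
The fastest-growing term 8·nⁿ dominates as n → ∞; dropping its constant factor gives Θ(nⁿ).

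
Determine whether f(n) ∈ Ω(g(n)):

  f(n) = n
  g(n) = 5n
True

f(n) = n and g(n) = 5n are both O(n).
Big-Ω permits equal growth rates (f ≥ c·g for some c > 0), so f(n) = Ω(g(n)) is true.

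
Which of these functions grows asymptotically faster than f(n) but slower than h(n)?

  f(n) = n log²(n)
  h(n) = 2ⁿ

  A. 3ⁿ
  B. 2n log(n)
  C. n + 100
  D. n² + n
D

We need g(n) with n log²(n) = o(g(n)) and g(n) = o(2ⁿ), i.e. O(n log² n) ≺ g ≺ O(2ⁿ).
Check each option:
  A. 3ⁿ — O(3ⁿ) does not grow strictly slower than h(n)
  B. 2n log(n) — O(n log n) does not grow strictly faster than f(n)
  C. n + 100 — O(n) does not grow strictly faster than f(n)
  D. n² + n — O(n²) is strictly between O(n log² n) and O(2ⁿ) ✓

Only option D (n² + n) lies strictly between.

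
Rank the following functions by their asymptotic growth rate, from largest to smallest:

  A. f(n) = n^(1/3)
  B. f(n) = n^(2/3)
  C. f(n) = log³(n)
B > A > C

Comparing growth rates:
B = n^(2/3) is O(n^(2/3))
A = n^(1/3) is O(n^(1/3))
C = log³(n) is O(log³ n)

Therefore, the order from fastest to slowest is: B > A > C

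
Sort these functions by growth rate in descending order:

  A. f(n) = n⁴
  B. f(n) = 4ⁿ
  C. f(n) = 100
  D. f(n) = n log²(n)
B > A > D > C

Comparing growth rates:
B = 4ⁿ is O(4ⁿ)
A = n⁴ is O(n⁴)
D = n log²(n) is O(n log² n)
C = 100 is O(1)

Therefore, the order from fastest to slowest is: B > A > D > C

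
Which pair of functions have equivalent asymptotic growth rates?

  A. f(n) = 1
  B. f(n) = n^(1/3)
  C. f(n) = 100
A and C

Examining each function:
  A. 1 is O(1)
  B. n^(1/3) is O(n^(1/3))
  C. 100 is O(1)

Functions A and C both have the same complexity class.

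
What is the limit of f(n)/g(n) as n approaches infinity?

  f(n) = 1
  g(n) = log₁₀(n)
0

Since 1 (O(1)) grows slower than log₁₀(n) (O(log n)),
the ratio f(n)/g(n) → 0 as n → ∞.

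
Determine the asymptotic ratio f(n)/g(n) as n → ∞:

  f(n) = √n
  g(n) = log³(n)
∞

Since √n (O(√n)) grows faster than log³(n) (O(log³ n)),
the ratio f(n)/g(n) → ∞ as n → ∞.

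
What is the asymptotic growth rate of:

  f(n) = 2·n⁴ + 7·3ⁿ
Θ(3ⁿ)

Order the terms by growth rate: 2·n⁴ ≺ 7·3ⁿ.
The fastest-growing term 7·3ⁿ dominates as n → ∞; dropping its constant factor gives Θ(3ⁿ).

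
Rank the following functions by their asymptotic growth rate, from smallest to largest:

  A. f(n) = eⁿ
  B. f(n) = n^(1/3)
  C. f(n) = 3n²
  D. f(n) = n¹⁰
B < C < D < A

Comparing growth rates:
B = n^(1/3) is O(n^(1/3))
C = 3n² is O(n²)
D = n¹⁰ is O(n¹⁰)
A = eⁿ is O(eⁿ)

Therefore, the order from slowest to fastest is: B < C < D < A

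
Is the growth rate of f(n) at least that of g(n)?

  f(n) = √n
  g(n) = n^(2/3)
False

f(n) = √n is O(√n), and g(n) = n^(2/3) is O(n^(2/3)).
Since O(√n) grows slower than O(n^(2/3)), f(n) = Ω(g(n)) is false.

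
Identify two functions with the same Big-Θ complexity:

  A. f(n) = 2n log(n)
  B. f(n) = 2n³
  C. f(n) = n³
B and C

Examining each function:
  A. 2n log(n) is O(n log n)
  B. 2n³ is O(n³)
  C. n³ is O(n³)

Functions B and C both have the same complexity class.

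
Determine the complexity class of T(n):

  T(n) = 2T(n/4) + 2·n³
Θ(n³)

Master Theorem: a = 2, b = 4, f(n) = 2·n³.
Compute the critical exponent d = log₄(2) = 0.500.
Compare f(n) = Θ(n³) against n^d:
  k = 3 > d = 0.500, so f(n) = Ω(n^(d+ε)) — Case 3.
  Regularity: a·(n/b)^3/n^3 = a/b^3 = 2/64 < 1 ✓.
  The top-level work dominates: T(n) = Θ(f(n)) = Θ(n³).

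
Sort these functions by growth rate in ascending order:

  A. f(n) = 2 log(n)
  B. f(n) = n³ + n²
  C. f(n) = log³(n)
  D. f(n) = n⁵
A < C < B < D

Comparing growth rates:
A = 2 log(n) is O(log n)
C = log³(n) is O(log³ n)
B = n³ + n² is O(n³)
D = n⁵ is O(n⁵)

Therefore, the order from slowest to fastest is: A < C < B < D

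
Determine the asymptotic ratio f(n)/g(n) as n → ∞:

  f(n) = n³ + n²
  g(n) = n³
1

Since n³ + n² and n³ have the same growth rate (O(n³)),
the ratio converges to a constant: 1.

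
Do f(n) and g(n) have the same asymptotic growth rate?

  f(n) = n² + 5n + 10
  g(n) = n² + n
True

f(n) = n² + 5n + 10 and g(n) = n² + n are both O(n²).
Since they have the same asymptotic growth rate, f(n) = Θ(g(n)) is true.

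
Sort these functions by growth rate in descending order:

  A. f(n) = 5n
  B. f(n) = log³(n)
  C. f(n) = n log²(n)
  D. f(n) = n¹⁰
D > C > A > B

Comparing growth rates:
D = n¹⁰ is O(n¹⁰)
C = n log²(n) is O(n log² n)
A = 5n is O(n)
B = log³(n) is O(log³ n)

Therefore, the order from fastest to slowest is: D > C > A > B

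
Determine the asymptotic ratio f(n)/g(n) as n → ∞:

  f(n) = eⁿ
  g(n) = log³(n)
∞

Since eⁿ (O(eⁿ)) grows faster than log³(n) (O(log³ n)),
the ratio f(n)/g(n) → ∞ as n → ∞.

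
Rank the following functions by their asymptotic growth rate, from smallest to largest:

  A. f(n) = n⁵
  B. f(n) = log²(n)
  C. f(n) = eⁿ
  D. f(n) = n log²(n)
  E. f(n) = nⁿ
B < D < A < C < E

Comparing growth rates:
B = log²(n) is O(log² n)
D = n log²(n) is O(n log² n)
A = n⁵ is O(n⁵)
C = eⁿ is O(eⁿ)
E = nⁿ is O(nⁿ)

Therefore, the order from slowest to fastest is: B < D < A < C < E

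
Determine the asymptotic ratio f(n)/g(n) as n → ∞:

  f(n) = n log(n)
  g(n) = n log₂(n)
log(2)

Since n log(n) and n log₂(n) have the same growth rate (O(n log n)),
the ratio converges to a constant: log(2).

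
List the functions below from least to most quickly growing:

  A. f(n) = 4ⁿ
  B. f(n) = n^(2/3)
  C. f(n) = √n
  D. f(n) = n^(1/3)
D < C < B < A

Comparing growth rates:
D = n^(1/3) is O(n^(1/3))
C = √n is O(√n)
B = n^(2/3) is O(n^(2/3))
A = 4ⁿ is O(4ⁿ)

Therefore, the order from slowest to fastest is: D < C < B < A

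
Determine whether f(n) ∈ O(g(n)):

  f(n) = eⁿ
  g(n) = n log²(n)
False

f(n) = eⁿ is O(eⁿ), and g(n) = n log²(n) is O(n log² n).
Since O(eⁿ) grows faster than O(n log² n), f(n) = O(g(n)) is false.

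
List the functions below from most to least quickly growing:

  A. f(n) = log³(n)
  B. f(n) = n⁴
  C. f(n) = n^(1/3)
B > C > A

Comparing growth rates:
B = n⁴ is O(n⁴)
C = n^(1/3) is O(n^(1/3))
A = log³(n) is O(log³ n)

Therefore, the order from fastest to slowest is: B > C > A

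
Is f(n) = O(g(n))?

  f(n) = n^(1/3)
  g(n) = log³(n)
False

f(n) = n^(1/3) is O(n^(1/3)), and g(n) = log³(n) is O(log³ n).
Since O(n^(1/3)) grows faster than O(log³ n), f(n) = O(g(n)) is false.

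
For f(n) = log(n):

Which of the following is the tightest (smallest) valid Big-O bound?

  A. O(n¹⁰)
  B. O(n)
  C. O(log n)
C

f(n) = log(n) is O(log n).
All listed options are valid Big-O bounds (upper bounds),
but O(log n) is the tightest (smallest valid bound).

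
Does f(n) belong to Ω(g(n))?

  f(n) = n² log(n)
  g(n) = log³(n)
True

f(n) = n² log(n) is O(n² log n), and g(n) = log³(n) is O(log³ n).
Since O(n² log n) grows at least as fast as O(log³ n), f(n) = Ω(g(n)) is true.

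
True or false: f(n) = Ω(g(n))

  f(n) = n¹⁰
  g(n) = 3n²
True

f(n) = n¹⁰ is O(n¹⁰), and g(n) = 3n² is O(n²).
Since O(n¹⁰) grows at least as fast as O(n²), f(n) = Ω(g(n)) is true.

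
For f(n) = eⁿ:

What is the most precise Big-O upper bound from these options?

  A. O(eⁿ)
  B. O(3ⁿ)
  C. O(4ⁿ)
A

f(n) = eⁿ is O(eⁿ).
All listed options are valid Big-O bounds (upper bounds),
but O(eⁿ) is the tightest (smallest valid bound).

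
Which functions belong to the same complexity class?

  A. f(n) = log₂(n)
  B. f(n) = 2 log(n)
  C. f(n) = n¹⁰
A and B

Examining each function:
  A. log₂(n) is O(log n)
  B. 2 log(n) is O(log n)
  C. n¹⁰ is O(n¹⁰)

Functions A and B both have the same complexity class.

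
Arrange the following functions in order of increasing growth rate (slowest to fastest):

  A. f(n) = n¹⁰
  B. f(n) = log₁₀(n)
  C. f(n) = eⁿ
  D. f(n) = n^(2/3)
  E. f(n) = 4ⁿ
B < D < A < C < E

Comparing growth rates:
B = log₁₀(n) is O(log n)
D = n^(2/3) is O(n^(2/3))
A = n¹⁰ is O(n¹⁰)
C = eⁿ is O(eⁿ)
E = 4ⁿ is O(4ⁿ)

Therefore, the order from slowest to fastest is: B < D < A < C < E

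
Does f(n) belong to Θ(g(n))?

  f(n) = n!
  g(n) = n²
False

f(n) = n! is O(n!), and g(n) = n² is O(n²).
Since they have different growth rates, f(n) = Θ(g(n)) is false.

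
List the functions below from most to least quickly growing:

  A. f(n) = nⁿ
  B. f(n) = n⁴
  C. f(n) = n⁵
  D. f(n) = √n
A > C > B > D

Comparing growth rates:
A = nⁿ is O(nⁿ)
C = n⁵ is O(n⁵)
B = n⁴ is O(n⁴)
D = √n is O(√n)

Therefore, the order from fastest to slowest is: A > C > B > D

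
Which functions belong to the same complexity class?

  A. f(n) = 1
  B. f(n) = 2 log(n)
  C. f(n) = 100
A and C

Examining each function:
  A. 1 is O(1)
  B. 2 log(n) is O(log n)
  C. 100 is O(1)

Functions A and C both have the same complexity class.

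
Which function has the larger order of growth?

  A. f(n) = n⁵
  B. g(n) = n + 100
A

f(n) = n⁵ is O(n⁵), while g(n) = n + 100 is O(n).
Since O(n⁵) grows faster than O(n), f(n) dominates.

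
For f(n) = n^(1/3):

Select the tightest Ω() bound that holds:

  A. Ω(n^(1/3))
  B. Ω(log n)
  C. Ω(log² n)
A

f(n) = n^(1/3) is Ω(n^(1/3)).
All listed options are valid Big-Ω bounds (lower bounds),
but Ω(n^(1/3)) is the tightest (largest valid bound).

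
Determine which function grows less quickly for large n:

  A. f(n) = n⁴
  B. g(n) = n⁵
A

f(n) = n⁴ is O(n⁴), while g(n) = n⁵ is O(n⁵).
Since O(n⁴) grows slower than O(n⁵), f(n) is dominated.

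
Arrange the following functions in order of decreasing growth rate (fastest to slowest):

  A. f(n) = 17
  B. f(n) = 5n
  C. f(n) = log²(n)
B > C > A

Comparing growth rates:
B = 5n is O(n)
C = log²(n) is O(log² n)
A = 17 is O(1)

Therefore, the order from fastest to slowest is: B > C > A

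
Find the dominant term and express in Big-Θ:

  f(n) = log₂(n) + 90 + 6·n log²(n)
Θ(n log² n)

Order the terms by growth rate: 90 ≺ log₂(n) ≺ 6·n log²(n).
The fastest-growing term 6·n log²(n) dominates as n → ∞; dropping its constant factor gives Θ(n log² n).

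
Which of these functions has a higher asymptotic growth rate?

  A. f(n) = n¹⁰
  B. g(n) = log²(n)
A

f(n) = n¹⁰ is O(n¹⁰), while g(n) = log²(n) is O(log² n).
Since O(n¹⁰) grows faster than O(log² n), f(n) dominates.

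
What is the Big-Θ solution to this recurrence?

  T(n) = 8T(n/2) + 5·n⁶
Θ(n⁶)

Master Theorem: a = 8, b = 2, f(n) = 5·n⁶.
Compute the critical exponent d = log₂(8) = 3.
Compare f(n) = Θ(n⁶) against n^d:
  k = 6 > d = 3, so f(n) = Ω(n^(d+ε)) — Case 3.
  Regularity: a·(n/b)^6/n^6 = a/b^6 = 8/64 < 1 ✓.
  The top-level work dominates: T(n) = Θ(f(n)) = Θ(n⁶).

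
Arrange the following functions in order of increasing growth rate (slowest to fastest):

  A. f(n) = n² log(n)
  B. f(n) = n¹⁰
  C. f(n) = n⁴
A < C < B

Comparing growth rates:
A = n² log(n) is O(n² log n)
C = n⁴ is O(n⁴)
B = n¹⁰ is O(n¹⁰)

Therefore, the order from slowest to fastest is: A < C < B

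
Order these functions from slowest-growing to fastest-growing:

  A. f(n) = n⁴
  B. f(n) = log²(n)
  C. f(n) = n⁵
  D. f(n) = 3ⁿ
B < A < C < D

Comparing growth rates:
B = log²(n) is O(log² n)
A = n⁴ is O(n⁴)
C = n⁵ is O(n⁵)
D = 3ⁿ is O(3ⁿ)

Therefore, the order from slowest to fastest is: B < A < C < D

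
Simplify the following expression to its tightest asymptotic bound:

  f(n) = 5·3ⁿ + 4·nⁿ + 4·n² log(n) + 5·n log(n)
Θ(nⁿ)

Order the terms by growth rate: 5·n log(n) ≺ 4·n² log(n) ≺ 5·3ⁿ ≺ 4·nⁿ.
The fastest-growing term 4·nⁿ dominates as n → ∞; dropping its constant factor gives Θ(nⁿ).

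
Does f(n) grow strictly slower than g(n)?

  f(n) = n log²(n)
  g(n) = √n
False

f(n) = n log²(n) is O(n log² n), and g(n) = √n is O(√n).
Since O(n log² n) grows faster than or equal to O(√n), f(n) = o(g(n)) is false.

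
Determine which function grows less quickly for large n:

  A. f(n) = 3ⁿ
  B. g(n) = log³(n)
B

f(n) = 3ⁿ is O(3ⁿ), while g(n) = log³(n) is O(log³ n).
Since O(log³ n) grows slower than O(3ⁿ), g(n) is dominated.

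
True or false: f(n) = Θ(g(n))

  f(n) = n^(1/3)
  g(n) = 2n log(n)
False

f(n) = n^(1/3) is O(n^(1/3)), and g(n) = 2n log(n) is O(n log n).
Since they have different growth rates, f(n) = Θ(g(n)) is false.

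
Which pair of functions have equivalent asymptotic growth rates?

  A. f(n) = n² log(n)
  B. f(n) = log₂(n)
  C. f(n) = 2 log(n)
B and C

Examining each function:
  A. n² log(n) is O(n² log n)
  B. log₂(n) is O(log n)
  C. 2 log(n) is O(log n)

Functions B and C both have the same complexity class.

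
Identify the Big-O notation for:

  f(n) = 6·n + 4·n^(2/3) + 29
O(n)

The dominant term in 6·n + 4·n^(2/3) + 29 is 6·n, which is Θ(n).
Lower-order terms (4·n^(2/3), 29) are asymptotically negligible.
Constants are absorbed, so the tightest bound is O(n).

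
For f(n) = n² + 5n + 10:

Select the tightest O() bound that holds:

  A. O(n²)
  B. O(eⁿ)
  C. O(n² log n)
A

f(n) = n² + 5n + 10 is O(n²).
All listed options are valid Big-O bounds (upper bounds),
but O(n²) is the tightest (smallest valid bound).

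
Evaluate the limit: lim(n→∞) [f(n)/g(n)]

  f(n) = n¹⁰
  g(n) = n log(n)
∞

Since n¹⁰ (O(n¹⁰)) grows faster than n log(n) (O(n log n)),
the ratio f(n)/g(n) → ∞ as n → ∞.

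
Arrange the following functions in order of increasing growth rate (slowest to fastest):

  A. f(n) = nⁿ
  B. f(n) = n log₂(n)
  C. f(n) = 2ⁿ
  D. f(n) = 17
D < B < C < A

Comparing growth rates:
D = 17 is O(1)
B = n log₂(n) is O(n log n)
C = 2ⁿ is O(2ⁿ)
A = nⁿ is O(nⁿ)

Therefore, the order from slowest to fastest is: D < B < C < A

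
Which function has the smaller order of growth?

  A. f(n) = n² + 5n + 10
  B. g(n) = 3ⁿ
A

f(n) = n² + 5n + 10 is O(n²), while g(n) = 3ⁿ is O(3ⁿ).
Since O(n²) grows slower than O(3ⁿ), f(n) is dominated.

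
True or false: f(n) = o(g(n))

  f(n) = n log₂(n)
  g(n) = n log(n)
False

f(n) = n log₂(n) is O(n log n), and g(n) = n log(n) is O(n log n).
Since they have the same growth rate, f(n) = o(g(n)) is false.
(f = o(g) requires f to grow strictly slower, not equal.)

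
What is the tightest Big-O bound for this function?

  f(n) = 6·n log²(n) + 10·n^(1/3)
O(n log² n)

The dominant term in 6·n log²(n) + 10·n^(1/3) is 6·n log²(n), which is Θ(n log² n).
Lower-order terms (10·n^(1/3)) are asymptotically negligible.
Constants are absorbed, so the tightest bound is O(n log² n).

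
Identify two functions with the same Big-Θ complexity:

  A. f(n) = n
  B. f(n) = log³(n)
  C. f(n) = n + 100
A and C

Examining each function:
  A. n is O(n)
  B. log³(n) is O(log³ n)
  C. n + 100 is O(n)

Functions A and C both have the same complexity class.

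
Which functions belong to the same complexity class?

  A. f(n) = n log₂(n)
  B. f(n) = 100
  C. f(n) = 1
B and C

Examining each function:
  A. n log₂(n) is O(n log n)
  B. 100 is O(1)
  C. 1 is O(1)

Functions B and C both have the same complexity class.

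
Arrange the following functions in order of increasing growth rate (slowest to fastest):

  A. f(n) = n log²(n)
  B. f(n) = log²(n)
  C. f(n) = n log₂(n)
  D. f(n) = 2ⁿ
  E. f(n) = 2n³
B < C < A < E < D

Comparing growth rates:
B = log²(n) is O(log² n)
C = n log₂(n) is O(n log n)
A = n log²(n) is O(n log² n)
E = 2n³ is O(n³)
D = 2ⁿ is O(2ⁿ)

Therefore, the order from slowest to fastest is: B < C < A < E < D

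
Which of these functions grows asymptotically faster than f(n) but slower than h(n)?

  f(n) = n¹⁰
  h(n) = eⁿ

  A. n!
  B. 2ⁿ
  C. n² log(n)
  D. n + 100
B

We need g(n) with n¹⁰ = o(g(n)) and g(n) = o(eⁿ), i.e. O(n¹⁰) ≺ g ≺ O(eⁿ).
Check each option:
  A. n! — O(n!) does not grow strictly slower than h(n)
  B. 2ⁿ — O(2ⁿ) is strictly between O(n¹⁰) and O(eⁿ) ✓
  C. n² log(n) — O(n² log n) does not grow strictly faster than f(n)
  D. n + 100 — O(n) does not grow strictly faster than f(n)

Only option B (2ⁿ) lies strictly between.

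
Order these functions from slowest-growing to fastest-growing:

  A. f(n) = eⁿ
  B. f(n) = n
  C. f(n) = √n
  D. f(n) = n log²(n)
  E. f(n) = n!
C < B < D < A < E

Comparing growth rates:
C = √n is O(√n)
B = n is O(n)
D = n log²(n) is O(n log² n)
A = eⁿ is O(eⁿ)
E = n! is O(n!)

Therefore, the order from slowest to fastest is: C < B < D < A < E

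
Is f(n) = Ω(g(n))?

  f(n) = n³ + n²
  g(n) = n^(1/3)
True

f(n) = n³ + n² is O(n³), and g(n) = n^(1/3) is O(n^(1/3)).
Since O(n³) grows at least as fast as O(n^(1/3)), f(n) = Ω(g(n)) is true.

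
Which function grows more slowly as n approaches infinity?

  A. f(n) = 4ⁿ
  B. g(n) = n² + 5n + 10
B

f(n) = 4ⁿ is O(4ⁿ), while g(n) = n² + 5n + 10 is O(n²).
Since O(n²) grows slower than O(4ⁿ), g(n) is dominated.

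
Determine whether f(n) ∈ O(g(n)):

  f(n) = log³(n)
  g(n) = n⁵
True

f(n) = log³(n) is O(log³ n), and g(n) = n⁵ is O(n⁵).
Since O(log³ n) ⊆ O(n⁵) (f grows no faster than g), f(n) = O(g(n)) is true.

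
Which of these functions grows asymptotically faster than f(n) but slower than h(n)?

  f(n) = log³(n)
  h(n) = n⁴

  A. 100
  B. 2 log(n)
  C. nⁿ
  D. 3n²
D

We need g(n) with log³(n) = o(g(n)) and g(n) = o(n⁴), i.e. O(log³ n) ≺ g ≺ O(n⁴).
Check each option:
  A. 100 — O(1) does not grow strictly faster than f(n)
  B. 2 log(n) — O(log n) does not grow strictly faster than f(n)
  C. nⁿ — O(nⁿ) does not grow strictly slower than h(n)
  D. 3n² — O(n²) is strictly between O(log³ n) and O(n⁴) ✓

Only option D (3n²) lies strictly between.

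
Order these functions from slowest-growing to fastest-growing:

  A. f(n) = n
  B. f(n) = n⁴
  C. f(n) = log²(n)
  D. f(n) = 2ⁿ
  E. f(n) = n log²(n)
C < A < E < B < D

Comparing growth rates:
C = log²(n) is O(log² n)
A = n is O(n)
E = n log²(n) is O(n log² n)
B = n⁴ is O(n⁴)
D = 2ⁿ is O(2ⁿ)

Therefore, the order from slowest to fastest is: C < A < E < B < D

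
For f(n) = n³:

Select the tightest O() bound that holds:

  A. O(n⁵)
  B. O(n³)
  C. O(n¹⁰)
B

f(n) = n³ is O(n³).
All listed options are valid Big-O bounds (upper bounds),
but O(n³) is the tightest (smallest valid bound).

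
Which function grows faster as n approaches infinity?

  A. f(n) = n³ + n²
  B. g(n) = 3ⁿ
B

f(n) = n³ + n² is O(n³), while g(n) = 3ⁿ is O(3ⁿ).
Since O(3ⁿ) grows faster than O(n³), g(n) dominates.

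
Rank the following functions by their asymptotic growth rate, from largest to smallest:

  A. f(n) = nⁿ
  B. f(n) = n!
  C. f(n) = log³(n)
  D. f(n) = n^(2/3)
A > B > D > C

Comparing growth rates:
A = nⁿ is O(nⁿ)
B = n! is O(n!)
D = n^(2/3) is O(n^(2/3))
C = log³(n) is O(log³ n)

Therefore, the order from fastest to slowest is: A > B > D > C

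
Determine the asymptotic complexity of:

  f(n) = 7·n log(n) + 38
O(n log n)

The dominant term in 7·n log(n) + 38 is 7·n log(n), which is Θ(n log n).
Lower-order terms (38) are asymptotically negligible.
Constants are absorbed, so the tightest bound is O(n log n).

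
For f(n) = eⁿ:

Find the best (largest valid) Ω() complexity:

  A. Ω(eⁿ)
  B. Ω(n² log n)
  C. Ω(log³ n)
A

f(n) = eⁿ is Ω(eⁿ).
All listed options are valid Big-Ω bounds (lower bounds),
but Ω(eⁿ) is the tightest (largest valid bound).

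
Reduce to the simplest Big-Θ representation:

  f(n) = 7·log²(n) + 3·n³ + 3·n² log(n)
Θ(n³)

Order the terms by growth rate: 7·log²(n) ≺ 3·n² log(n) ≺ 3·n³.
The fastest-growing term 3·n³ dominates as n → ∞; dropping its constant factor gives Θ(n³).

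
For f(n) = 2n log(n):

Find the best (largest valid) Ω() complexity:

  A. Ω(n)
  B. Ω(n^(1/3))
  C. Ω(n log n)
C

f(n) = 2n log(n) is Ω(n log n).
All listed options are valid Big-Ω bounds (lower bounds),
but Ω(n log n) is the tightest (largest valid bound).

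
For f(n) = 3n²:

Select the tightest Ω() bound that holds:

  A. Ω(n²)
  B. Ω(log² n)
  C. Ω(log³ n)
A

f(n) = 3n² is Ω(n²).
All listed options are valid Big-Ω bounds (lower bounds),
but Ω(n²) is the tightest (largest valid bound).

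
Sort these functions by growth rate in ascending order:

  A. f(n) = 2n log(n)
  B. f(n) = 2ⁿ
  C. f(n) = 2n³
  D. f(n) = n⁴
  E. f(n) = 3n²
A < E < C < D < B

Comparing growth rates:
A = 2n log(n) is O(n log n)
E = 3n² is O(n²)
C = 2n³ is O(n³)
D = n⁴ is O(n⁴)
B = 2ⁿ is O(2ⁿ)

Therefore, the order from slowest to fastest is: A < E < C < D < B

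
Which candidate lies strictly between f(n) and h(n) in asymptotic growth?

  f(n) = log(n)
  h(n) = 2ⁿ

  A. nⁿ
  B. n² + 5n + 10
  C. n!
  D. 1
B

We need g(n) with log(n) = o(g(n)) and g(n) = o(2ⁿ), i.e. O(log n) ≺ g ≺ O(2ⁿ).
Check each option:
  A. nⁿ — O(nⁿ) does not grow strictly slower than h(n)
  B. n² + 5n + 10 — O(n²) is strictly between O(log n) and O(2ⁿ) ✓
  C. n! — O(n!) does not grow strictly slower than h(n)
  D. 1 — O(1) does not grow strictly faster than f(n)

Only option B (n² + 5n + 10) lies strictly between.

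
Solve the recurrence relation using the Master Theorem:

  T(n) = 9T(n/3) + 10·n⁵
Θ(n⁵)

Master Theorem: a = 9, b = 3, f(n) = 10·n⁵.
Compute the critical exponent d = log₃(9) = 2.
Compare f(n) = Θ(n⁵) against n^d:
  k = 5 > d = 2, so f(n) = Ω(n^(d+ε)) — Case 3.
  Regularity: a·(n/b)^5/n^5 = a/b^5 = 9/243 < 1 ✓.
  The top-level work dominates: T(n) = Θ(f(n)) = Θ(n⁵).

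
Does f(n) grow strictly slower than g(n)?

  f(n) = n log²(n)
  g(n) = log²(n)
False

f(n) = n log²(n) is O(n log² n), and g(n) = log²(n) is O(log² n).
Since O(n log² n) grows faster than or equal to O(log² n), f(n) = o(g(n)) is false.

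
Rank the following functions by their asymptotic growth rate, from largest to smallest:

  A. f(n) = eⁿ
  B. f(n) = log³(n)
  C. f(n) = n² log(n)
A > C > B

Comparing growth rates:
A = eⁿ is O(eⁿ)
C = n² log(n) is O(n² log n)
B = log³(n) is O(log³ n)

Therefore, the order from fastest to slowest is: A > C > B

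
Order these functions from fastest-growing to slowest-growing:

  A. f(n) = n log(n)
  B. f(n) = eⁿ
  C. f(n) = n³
B > C > A

Comparing growth rates:
B = eⁿ is O(eⁿ)
C = n³ is O(n³)
A = n log(n) is O(n log n)

Therefore, the order from fastest to slowest is: B > C > A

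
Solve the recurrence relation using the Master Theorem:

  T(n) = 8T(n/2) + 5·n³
Θ(n³ log n)

Master Theorem: a = 8, b = 2, f(n) = 5·n³.
Compute the critical exponent d = log₂(8) = 3.
Compare f(n) = Θ(n³) against n^d:
  k = 3 = d, so f(n) = Θ(n^d) — Case 2.
  Work is balanced across levels: T(n) = Θ(n^d log n) = Θ(n³ log n).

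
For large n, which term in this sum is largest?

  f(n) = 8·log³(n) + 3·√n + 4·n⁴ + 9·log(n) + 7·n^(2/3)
4·n⁴

Looking at each term:
  - 8·log³(n) is O(log³ n)
  - 3·√n is O(√n)
  - 4·n⁴ is O(n⁴)
  - 9·log(n) is O(log n)
  - 7·n^(2/3) is O(n^(2/3))

The term 4·n⁴ (O(n⁴)) grows fastest and dominates all others.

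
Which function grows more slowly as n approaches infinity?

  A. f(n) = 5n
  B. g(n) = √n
B

f(n) = 5n is O(n), while g(n) = √n is O(√n).
Since O(√n) grows slower than O(n), g(n) is dominated.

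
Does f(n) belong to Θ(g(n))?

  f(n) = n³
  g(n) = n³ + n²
True

f(n) = n³ and g(n) = n³ + n² are both O(n³).
Since they have the same asymptotic growth rate, f(n) = Θ(g(n)) is true.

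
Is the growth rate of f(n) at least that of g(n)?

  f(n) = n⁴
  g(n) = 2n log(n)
True

f(n) = n⁴ is O(n⁴), and g(n) = 2n log(n) is O(n log n).
Since O(n⁴) grows at least as fast as O(n log n), f(n) = Ω(g(n)) is true.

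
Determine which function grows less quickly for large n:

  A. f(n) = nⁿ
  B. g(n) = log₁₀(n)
B

f(n) = nⁿ is O(nⁿ), while g(n) = log₁₀(n) is O(log n).
Since O(log n) grows slower than O(nⁿ), g(n) is dominated.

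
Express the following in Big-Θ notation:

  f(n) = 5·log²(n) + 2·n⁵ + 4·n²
Θ(n⁵)

Order the terms by growth rate: 5·log²(n) ≺ 4·n² ≺ 2·n⁵.
The fastest-growing term 2·n⁵ dominates as n → ∞; dropping its constant factor gives Θ(n⁵).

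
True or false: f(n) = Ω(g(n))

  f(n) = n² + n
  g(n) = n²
True

f(n) = n² + n and g(n) = n² are both O(n²).
Big-Ω permits equal growth rates (f ≥ c·g for some c > 0), so f(n) = Ω(g(n)) is true.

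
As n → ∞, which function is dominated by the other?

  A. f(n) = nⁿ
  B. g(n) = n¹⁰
B

f(n) = nⁿ is O(nⁿ), while g(n) = n¹⁰ is O(n¹⁰).
Since O(n¹⁰) grows slower than O(nⁿ), g(n) is dominated.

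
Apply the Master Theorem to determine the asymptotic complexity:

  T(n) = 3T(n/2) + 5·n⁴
Θ(n⁴)

Master Theorem: a = 3, b = 2, f(n) = 5·n⁴.
Compute the critical exponent d = log₂(3) = 1.585.
Compare f(n) = Θ(n⁴) against n^d:
  k = 4 > d = 1.585, so f(n) = Ω(n^(d+ε)) — Case 3.
  Regularity: a·(n/b)^4/n^4 = a/b^4 = 3/16 < 1 ✓.
  The top-level work dominates: T(n) = Θ(f(n)) = Θ(n⁴).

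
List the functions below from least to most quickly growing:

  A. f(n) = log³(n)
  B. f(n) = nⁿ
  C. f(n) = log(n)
C < A < B

Comparing growth rates:
C = log(n) is O(log n)
A = log³(n) is O(log³ n)
B = nⁿ is O(nⁿ)

Therefore, the order from slowest to fastest is: C < A < B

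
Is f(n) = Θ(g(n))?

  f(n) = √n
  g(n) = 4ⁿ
False

f(n) = √n is O(√n), and g(n) = 4ⁿ is O(4ⁿ).
Since they have different growth rates, f(n) = Θ(g(n)) is false.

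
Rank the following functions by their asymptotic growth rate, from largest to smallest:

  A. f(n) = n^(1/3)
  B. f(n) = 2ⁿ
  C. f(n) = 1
B > A > C

Comparing growth rates:
B = 2ⁿ is O(2ⁿ)
A = n^(1/3) is O(n^(1/3))
C = 1 is O(1)

Therefore, the order from fastest to slowest is: B > A > C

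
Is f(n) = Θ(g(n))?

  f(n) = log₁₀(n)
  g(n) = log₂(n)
True

f(n) = log₁₀(n) and g(n) = log₂(n) are both O(log n).
Since they have the same asymptotic growth rate, f(n) = Θ(g(n)) is true.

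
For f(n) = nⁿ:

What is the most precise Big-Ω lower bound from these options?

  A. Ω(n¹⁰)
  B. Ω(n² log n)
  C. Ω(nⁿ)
C

f(n) = nⁿ is Ω(nⁿ).
All listed options are valid Big-Ω bounds (lower bounds),
but Ω(nⁿ) is the tightest (largest valid bound).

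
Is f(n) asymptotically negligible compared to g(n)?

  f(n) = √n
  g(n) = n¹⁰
True

f(n) = √n is O(√n), and g(n) = n¹⁰ is O(n¹⁰).
Since O(√n) grows strictly slower than O(n¹⁰), f(n) = o(g(n)) is true.
This means lim(n→∞) f(n)/g(n) = 0.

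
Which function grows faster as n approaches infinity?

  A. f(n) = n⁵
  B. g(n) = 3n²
A

f(n) = n⁵ is O(n⁵), while g(n) = 3n² is O(n²).
Since O(n⁵) grows faster than O(n²), f(n) dominates.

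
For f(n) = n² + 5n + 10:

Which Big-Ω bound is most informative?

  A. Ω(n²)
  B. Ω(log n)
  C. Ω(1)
A

f(n) = n² + 5n + 10 is Ω(n²).
All listed options are valid Big-Ω bounds (lower bounds),
but Ω(n²) is the tightest (largest valid bound).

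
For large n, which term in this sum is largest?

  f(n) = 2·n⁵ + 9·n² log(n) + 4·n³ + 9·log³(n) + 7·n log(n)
2·n⁵

Looking at each term:
  - 2·n⁵ is O(n⁵)
  - 9·n² log(n) is O(n² log n)
  - 4·n³ is O(n³)
  - 9·log³(n) is O(log³ n)
  - 7·n log(n) is O(n log n)

The term 2·n⁵ (O(n⁵)) grows fastest and dominates all others.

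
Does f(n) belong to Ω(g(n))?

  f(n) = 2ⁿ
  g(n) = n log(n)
True

f(n) = 2ⁿ is O(2ⁿ), and g(n) = n log(n) is O(n log n).
Since O(2ⁿ) grows at least as fast as O(n log n), f(n) = Ω(g(n)) is true.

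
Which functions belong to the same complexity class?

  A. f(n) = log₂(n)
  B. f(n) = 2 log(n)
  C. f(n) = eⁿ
A and B

Examining each function:
  A. log₂(n) is O(log n)
  B. 2 log(n) is O(log n)
  C. eⁿ is O(eⁿ)

Functions A and B both have the same complexity class.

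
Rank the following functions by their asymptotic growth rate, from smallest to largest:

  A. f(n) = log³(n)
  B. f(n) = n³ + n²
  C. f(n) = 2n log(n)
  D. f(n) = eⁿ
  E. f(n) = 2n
A < E < C < B < D

Comparing growth rates:
A = log³(n) is O(log³ n)
E = 2n is O(n)
C = 2n log(n) is O(n log n)
B = n³ + n² is O(n³)
D = eⁿ is O(eⁿ)

Therefore, the order from slowest to fastest is: A < E < C < B < D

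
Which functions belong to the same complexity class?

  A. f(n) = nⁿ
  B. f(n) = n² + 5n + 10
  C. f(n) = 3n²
B and C

Examining each function:
  A. nⁿ is O(nⁿ)
  B. n² + 5n + 10 is O(n²)
  C. 3n² is O(n²)

Functions B and C both have the same complexity class.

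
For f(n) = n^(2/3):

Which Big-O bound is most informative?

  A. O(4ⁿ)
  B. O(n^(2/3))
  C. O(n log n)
B

f(n) = n^(2/3) is O(n^(2/3)).
All listed options are valid Big-O bounds (upper bounds),
but O(n^(2/3)) is the tightest (smallest valid bound).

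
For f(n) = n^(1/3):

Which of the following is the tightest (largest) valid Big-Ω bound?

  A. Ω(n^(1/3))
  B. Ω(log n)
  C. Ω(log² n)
A

f(n) = n^(1/3) is Ω(n^(1/3)).
All listed options are valid Big-Ω bounds (lower bounds),
but Ω(n^(1/3)) is the tightest (largest valid bound).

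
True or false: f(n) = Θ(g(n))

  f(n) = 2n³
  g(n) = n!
False

f(n) = 2n³ is O(n³), and g(n) = n! is O(n!).
Since they have different growth rates, f(n) = Θ(g(n)) is false.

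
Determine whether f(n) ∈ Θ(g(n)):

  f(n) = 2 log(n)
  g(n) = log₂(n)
True

f(n) = 2 log(n) and g(n) = log₂(n) are both O(log n).
Since they have the same asymptotic growth rate, f(n) = Θ(g(n)) is true.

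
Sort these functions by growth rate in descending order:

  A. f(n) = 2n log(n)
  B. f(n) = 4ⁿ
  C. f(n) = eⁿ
B > C > A

Comparing growth rates:
B = 4ⁿ is O(4ⁿ)
C = eⁿ is O(eⁿ)
A = 2n log(n) is O(n log n)

Therefore, the order from fastest to slowest is: B > C > A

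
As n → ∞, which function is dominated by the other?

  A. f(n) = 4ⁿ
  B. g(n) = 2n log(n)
B

f(n) = 4ⁿ is O(4ⁿ), while g(n) = 2n log(n) is O(n log n).
Since O(n log n) grows slower than O(4ⁿ), g(n) is dominated.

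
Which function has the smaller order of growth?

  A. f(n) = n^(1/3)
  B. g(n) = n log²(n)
A

f(n) = n^(1/3) is O(n^(1/3)), while g(n) = n log²(n) is O(n log² n).
Since O(n^(1/3)) grows slower than O(n log² n), f(n) is dominated.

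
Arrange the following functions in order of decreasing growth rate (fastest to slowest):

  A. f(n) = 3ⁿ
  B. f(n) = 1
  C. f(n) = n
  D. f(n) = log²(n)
A > C > D > B

Comparing growth rates:
A = 3ⁿ is O(3ⁿ)
C = n is O(n)
D = log²(n) is O(log² n)
B = 1 is O(1)

Therefore, the order from fastest to slowest is: A > C > D > B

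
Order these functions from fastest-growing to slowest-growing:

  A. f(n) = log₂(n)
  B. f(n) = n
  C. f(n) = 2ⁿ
C > B > A

Comparing growth rates:
C = 2ⁿ is O(2ⁿ)
B = n is O(n)
A = log₂(n) is O(log n)

Therefore, the order from fastest to slowest is: C > B > A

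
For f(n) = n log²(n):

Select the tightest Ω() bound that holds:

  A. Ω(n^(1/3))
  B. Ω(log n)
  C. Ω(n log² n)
C

f(n) = n log²(n) is Ω(n log² n).
All listed options are valid Big-Ω bounds (lower bounds),
but Ω(n log² n) is the tightest (largest valid bound).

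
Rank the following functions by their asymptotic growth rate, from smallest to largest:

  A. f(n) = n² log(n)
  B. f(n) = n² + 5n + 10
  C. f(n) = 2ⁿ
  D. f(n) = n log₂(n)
D < B < A < C

Comparing growth rates:
D = n log₂(n) is O(n log n)
B = n² + 5n + 10 is O(n²)
A = n² log(n) is O(n² log n)
C = 2ⁿ is O(2ⁿ)

Therefore, the order from slowest to fastest is: D < B < A < C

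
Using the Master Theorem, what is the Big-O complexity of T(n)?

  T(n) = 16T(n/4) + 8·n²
Θ(n² log n)

Master Theorem: a = 16, b = 4, f(n) = 8·n².
Compute the critical exponent d = log₄(16) = 2.
Compare f(n) = Θ(n²) against n^d:
  k = 2 = d, so f(n) = Θ(n^d) — Case 2.
  Work is balanced across levels: T(n) = Θ(n^d log n) = Θ(n² log n).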